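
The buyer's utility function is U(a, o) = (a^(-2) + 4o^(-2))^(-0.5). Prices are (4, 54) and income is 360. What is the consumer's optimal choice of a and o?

For CES with ρ = -2, MRS = (1/4)·(o/a)^3.
Tangency: set MRS = p_a/p_o = 4/54 = 2/27.
So (o/a)^3 = 8/27; taking the cube root, o/a = 2/3, i.e. o = (2/3)·a.
Substitute into the budget 4·a + 54·o = 360: 40·a = 360, so a* = 9 and o* = (2/3)·9 = 6.

a* = 9, o* = 6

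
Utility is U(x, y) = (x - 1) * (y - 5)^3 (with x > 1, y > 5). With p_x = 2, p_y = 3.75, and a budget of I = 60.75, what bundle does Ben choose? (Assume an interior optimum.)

x* = 6, y* = 13

MU_x = (y−5)^3, MU_y = 3·(x−1)·(y−5)^2.
MRS = (1/3)·(y−5)/(x−1).
Tangency: set MRS = p_x/p_y = 2/3.75 = 8/15.
So (1/3)·(y − 5)/(x − 1) = 8/15, i.e. (y − 5) = 1.6·(x − 1).
Rewrite the budget in excess-of-subsistence terms: 2·(x − 1) + 3.75·(y − 5) = 60.75 − 2·1 − 3.75·5 = 40.
Substituting, 8·(x − 1) = 40, so x − 1 = 5 and x* = 6.
Then y − 5 = 1.6·5 = 8, so y* = 13.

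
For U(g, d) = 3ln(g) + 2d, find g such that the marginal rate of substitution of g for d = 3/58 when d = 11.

g = 29

MU_g = 3/g, MU_d = 2.
MRS = 3/g ÷ 2.
MRS depends only on g: 1.5/g = 3/58 ⇒ g = 1.5/(3/58) = 29.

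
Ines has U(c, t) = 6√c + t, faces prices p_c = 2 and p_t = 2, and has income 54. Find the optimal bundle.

c* = 9, t* = 18

MU_c = 6/(2√c), MU_t = 1.
MRS = 6/(2√c) ÷ 1.
Tangency: set MRS = p_c/p_t = 2/2 = 1.
MRS depends only on c: 3/√c = 1 ⇒ √c = 3/1 = 3 ⇒ c* = 9.
From the budget, 2·t = 54 − 2·9 = 36, so t* = 18.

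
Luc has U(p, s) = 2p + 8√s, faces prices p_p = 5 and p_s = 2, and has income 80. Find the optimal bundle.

MU_p = 2, MU_s = 8/(2√s).
MRS = 2 ÷ (8/(2√s)).
Tangency: set MRS = p_p/p_s = 5/2 = 2.5.
MRS depends only on s: 0.5·√s = 2.5 ⇒ √s = 2.5/0.5 = 5 ⇒ s* = 25.
From the budget, 5·p = 80 − 2·25 = 30, so p* = 6.

p* = 6, s* = 25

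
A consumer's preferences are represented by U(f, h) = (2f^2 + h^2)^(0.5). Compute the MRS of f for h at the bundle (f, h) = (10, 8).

MRS = 2.5

For CES with ρ = 2, MRS = (2/1)·(h/f)^(-1).
At (10, 8): MRS = 2.5.
The indifference curve has slope −2.5 at this bundle.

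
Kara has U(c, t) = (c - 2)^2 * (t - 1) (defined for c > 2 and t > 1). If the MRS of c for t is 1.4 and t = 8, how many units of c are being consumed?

c = 12

MU_c = 2·(c−2)·(t−1), MU_t = (c−2)^2.
MRS = (2/1)·(t−1)/(c−2).
Substitute t = 8: MRS = 14/(c − 2). Setting this equal to 1.4 gives c − 2 = 14/1.4 = 10, so c = 12.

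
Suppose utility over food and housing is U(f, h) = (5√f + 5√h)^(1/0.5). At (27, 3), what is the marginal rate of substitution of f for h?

MRS = 1/3

For CES with ρ = 0.5, MRS = √(h/f).
At (27, 3): MRS = 1/3.
The indifference curve has slope −1/3 at this bundle.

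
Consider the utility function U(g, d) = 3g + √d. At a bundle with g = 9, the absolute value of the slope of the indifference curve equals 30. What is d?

d = 25

MU_g = 3, MU_d = 1/(2√d).
MRS = 3 ÷ (1/(2√d)).
MRS depends only on d: 6·√d = 30 ⇒ √d = 30/6 = 5 ⇒ d = 25.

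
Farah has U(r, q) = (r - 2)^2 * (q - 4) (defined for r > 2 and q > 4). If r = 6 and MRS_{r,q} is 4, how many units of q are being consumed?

MU_r = 2·(r−2)·(q−4), MU_q = (r−2)^2.
MRS = (2/1)·(q−4)/(r−2).
Substitute r = 6: MRS = (q − 4)/2. Setting this equal to 4 gives q − 4 = 4·2 = 8, so q = 12.

q = 12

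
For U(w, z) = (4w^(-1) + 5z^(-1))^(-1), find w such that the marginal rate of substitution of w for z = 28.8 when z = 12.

For CES with ρ = -1, MRS = (4/5)·(z/w)^2.
Setting (4/5)·(12/w)^2 = 28.8 gives (12/w)^2 = 36, so 12/w = 6 and w = 2.

w = 2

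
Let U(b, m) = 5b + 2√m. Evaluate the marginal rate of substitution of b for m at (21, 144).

MRS = 60

MU_b = 5, MU_m = 2/(2√m).
MRS = 5 ÷ (2/(2√m)).
At (21, 144): MRS = 60.
That is, one extra unit of b is worth 60 units of m at the margin.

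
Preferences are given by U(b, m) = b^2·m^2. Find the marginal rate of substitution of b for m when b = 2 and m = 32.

MU_b = 2·b·m^2 and MU_m = 2·b^2·m.
MRS = MU_b/MU_m = m/b.
At (2, 32): MRS = 16.
That is, one extra unit of b is worth 16 units of m at the margin.

MRS = 16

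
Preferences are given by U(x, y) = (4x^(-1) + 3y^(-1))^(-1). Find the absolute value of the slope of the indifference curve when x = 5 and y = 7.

For CES with ρ = -1, MRS = (4/3)·(y/x)^2.
At (5, 7): MRS = 196/75.
That is, one extra unit of x is worth 196/75 units of y at the margin.

MRS = 196/75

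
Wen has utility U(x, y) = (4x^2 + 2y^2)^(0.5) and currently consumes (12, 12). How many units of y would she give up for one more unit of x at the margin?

For CES with ρ = 2, MRS = (4/2)·(y/x)^(-1).
At (12, 12): MRS = 2.
So at (12, 12) the consumer would give up 2 units of y for one more unit of x.

MRS = 2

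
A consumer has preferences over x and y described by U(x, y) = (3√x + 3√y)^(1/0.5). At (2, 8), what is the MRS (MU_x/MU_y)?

For CES with ρ = 0.5, MRS = √(y/x).
At (2, 8): MRS = 2.
That is, one extra unit of x is worth 2 units of y at the margin.

MRS = 2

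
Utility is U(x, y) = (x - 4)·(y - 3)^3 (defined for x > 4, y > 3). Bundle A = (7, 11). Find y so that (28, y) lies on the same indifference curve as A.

y = 7

U(7, 11) = 1536.
Set U(28, y) = 1536 and solve.
With x = 28: (28 − 4) = 24, so (y − 3)^3 = 1536/24 = 64.
Taking the cube root (with y > 3): y − 3 = 4, so y = 7.
Check: U(28, 7) = 1536.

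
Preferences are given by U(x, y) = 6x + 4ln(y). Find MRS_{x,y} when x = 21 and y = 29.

MRS = 43.5

MU_x = 6, MU_y = 4/y.
MRS = 6 ÷ (4/y).
At (21, 29): MRS = 43.5.
That is, one extra unit of x is worth 43.5 units of y at the margin.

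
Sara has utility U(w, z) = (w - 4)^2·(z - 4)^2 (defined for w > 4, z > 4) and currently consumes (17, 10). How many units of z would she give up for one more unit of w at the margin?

MU_w = 2·(w−4)·(z−4)^2, MU_z = 2·(w−4)^2·(z−4).
MRS = (z−4)/(w−4).
At (17, 10): MRS = 6/13.
The indifference curve has slope −6/13 at this bundle.

MRS = 6/13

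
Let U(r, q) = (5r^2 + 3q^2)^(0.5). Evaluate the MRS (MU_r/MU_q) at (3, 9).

MRS = 5/9

For CES with ρ = 2, MRS = (5/3)·(q/r)^(-1).
At (3, 9): MRS = 5/9.
So at (3, 9) the consumer would give up 5/9 units of q for one more unit of r.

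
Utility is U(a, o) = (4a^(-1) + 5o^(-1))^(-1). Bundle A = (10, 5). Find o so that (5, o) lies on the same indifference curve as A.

o = 25/3

U depends on (a, o) only through S = 4a^(-1) + 5o^(-1), so equal utility means equal S. At (10, 5): S = 1.4.
With a = 5: 4·5^(-1) = 0.8, so 5o^(-1) = 1.4 − 0.8 = 0.6, i.e. o^(-1) = 3/25.
Hence o = 1/(3/25) = 25/3.
Check: U(5, 25/3) = 0.7143.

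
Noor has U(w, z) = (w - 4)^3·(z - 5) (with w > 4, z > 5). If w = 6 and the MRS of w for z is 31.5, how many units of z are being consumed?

z = 26

MU_w = 3·(w−4)^2·(z−5), MU_z = (w−4)^3.
MRS = (3/1)·(z−5)/(w−4).
Substitute w = 6: MRS = (z − 5)/(2/3). Setting this equal to 31.5 gives z − 5 = 31.5·(2/3) = 21, so z = 26.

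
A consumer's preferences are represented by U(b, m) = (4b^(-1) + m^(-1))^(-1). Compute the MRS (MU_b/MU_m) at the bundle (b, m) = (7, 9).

MRS = 324/49

For CES with ρ = -1, MRS = (4/1)·(m/b)^2.
At (7, 9): MRS = 324/49.
That is, one extra unit of b is worth 324/49 units of m at the margin.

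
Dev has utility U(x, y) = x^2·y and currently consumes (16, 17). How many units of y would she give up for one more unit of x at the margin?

MRS = 2.125

MU_x = 2·x·y and MU_y = x^2.
MRS = MU_x/MU_y = (2/1)·y/x.
At (16, 17): MRS = 2.125.
The indifference curve has slope −2.125 at this bundle.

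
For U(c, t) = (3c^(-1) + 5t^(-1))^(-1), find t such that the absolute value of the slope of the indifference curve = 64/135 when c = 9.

For CES with ρ = -1, MRS = (3/5)·(t/c)^2.
Setting (3/5)·(t/9)^2 = 64/135 gives (t/9)^2 = 64/81, so t/9 = 8/9 and t = 8.

t = 8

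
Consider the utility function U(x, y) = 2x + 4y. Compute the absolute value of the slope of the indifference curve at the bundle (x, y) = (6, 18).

MRS = 0.5

MU_x = 2, MU_y = 4, so MRS = 2/4 = 0.5 at every bundle.
At (6, 18): MRS = 0.5.
So at (6, 18) the consumer would give up 0.5 units of y for one more unit of x.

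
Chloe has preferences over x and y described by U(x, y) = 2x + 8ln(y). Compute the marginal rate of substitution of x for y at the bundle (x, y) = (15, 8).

MU_x = 2, MU_y = 8/y.
MRS = 2 ÷ (8/y).
At (15, 8): MRS = 2.
So at (15, 8) the consumer would give up 2 units of y for one more unit of x.

MRS = 2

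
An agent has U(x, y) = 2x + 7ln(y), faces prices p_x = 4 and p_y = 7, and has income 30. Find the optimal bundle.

MU_x = 2, MU_y = 7/y.
MRS = 2 ÷ (7/y).
Tangency: set MRS = p_x/p_y = 4/7.
MRS depends only on y: (2/7)·y = 4/7 ⇒ y* = (4/7)/(2/7) = 2.
From the budget, 4·x = 30 − 7·2 = 16, so x* = 4.

x* = 4, y* = 2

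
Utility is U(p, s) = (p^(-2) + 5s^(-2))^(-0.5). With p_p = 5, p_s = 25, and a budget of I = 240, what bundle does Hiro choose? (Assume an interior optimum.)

p* = 8, s* = 8

For CES with ρ = -2, MRS = (1/5)·(s/p)^3.
Tangency: set MRS = p_p/p_s = 5/25 = 0.2.
So (s/p)^3 = 1; taking the cube root, s/p = 1, i.e. s = p.
Substitute into the budget 5·p + 25·s = 240: 30·p = 240, so p* = 8 and s* = 8.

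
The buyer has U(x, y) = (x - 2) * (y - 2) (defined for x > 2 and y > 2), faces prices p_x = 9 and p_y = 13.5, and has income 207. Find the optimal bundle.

MU_x = (y−2), MU_y = (x−2).
MRS = (y−2)/(x−2).
Tangency: set MRS = p_x/p_y = 9/13.5 = 2/3.
So (y − 2)/(x − 2) = 2/3, i.e. (y − 2) = (2/3)·(x − 2).
Rewrite the budget in excess-of-subsistence terms: 9·(x − 2) + 13.5·(y − 2) = 207 − 9·2 − 13.5·2 = 162.
Substituting, 18·(x − 2) = 162, so x − 2 = 9 and x* = 11.
Then y − 2 = (2/3)·9 = 6, so y* = 8.

x* = 11, y* = 8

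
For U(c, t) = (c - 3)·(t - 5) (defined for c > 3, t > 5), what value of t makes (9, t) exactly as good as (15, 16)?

U(15, 16) = 132.
Set U(9, t) = 132 and solve.
With c = 9: (9 − 3) = 6, so (t − 5) = 132/6 = 22.
So t = 5 + 22 = 27.
Check: U(9, 27) = 132.

t = 27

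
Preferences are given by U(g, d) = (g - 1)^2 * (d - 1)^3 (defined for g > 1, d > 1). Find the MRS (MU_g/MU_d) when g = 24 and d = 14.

MRS = 26/69

MU_g = 2·(g−1)·(d−1)^3, MU_d = 3·(g−1)^2·(d−1)^2.
MRS = (2/3)·(d−1)/(g−1).
At (24, 14): MRS = 26/69.
That is, one extra unit of g is worth 26/69 units of d at the margin.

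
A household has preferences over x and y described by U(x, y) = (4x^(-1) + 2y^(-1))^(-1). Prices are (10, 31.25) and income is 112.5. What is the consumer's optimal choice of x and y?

For CES with ρ = -1, MRS = (4/2)·(y/x)^2.
Tangency: set MRS = p_x/p_y = 10/31.25 = 8/25.
So (y/x)^2 = 4/25; taking the square root, y/x = 0.4, i.e. y = 0.4·x.
Substitute into the budget 10·x + 31.25·y = 112.5: 22.5·x = 112.5, so x* = 5 and y* = 0.4·5 = 2.

x* = 5, y* = 2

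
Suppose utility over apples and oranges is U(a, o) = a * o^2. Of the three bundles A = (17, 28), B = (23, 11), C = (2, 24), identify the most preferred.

Bundle A

Evaluate utility at each bundle:
U(A) = 13328.
U(B) = 2783.
U(C) = 1152.
Highest utility is A, so A ≻ B ≻ C.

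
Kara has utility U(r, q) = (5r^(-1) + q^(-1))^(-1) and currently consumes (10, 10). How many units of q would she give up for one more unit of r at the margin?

For CES with ρ = -1, MRS = (5/1)·(q/r)^2.
At (10, 10): MRS = 5.
That is, one extra unit of r is worth 5 units of q at the margin.

MRS = 5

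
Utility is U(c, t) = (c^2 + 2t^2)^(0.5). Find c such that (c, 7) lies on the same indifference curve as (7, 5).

c = 1

U depends on (c, t) only through S = c^2 + 2t^2, so equal utility means equal S. At (7, 5): S = 99.
With t = 7: 2·7^2 = 98, so c^2 = 99 − 98 = 1.
Hence c = √1 = 1.
Check: U(1, 7) = 9.9499.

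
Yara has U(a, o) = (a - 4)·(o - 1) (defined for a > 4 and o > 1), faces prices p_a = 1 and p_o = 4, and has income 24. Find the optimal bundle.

MU_a = (o−1), MU_o = (a−4).
MRS = (o−1)/(a−4).
Tangency: set MRS = p_a/p_o = 1/4 = 0.25.
So (o − 1)/(a − 4) = 0.25, i.e. (o − 1) = 0.25·(a − 4).
Rewrite the budget in excess-of-subsistence terms: 1·(a − 4) + 4·(o − 1) = 24 − 1·4 − 4·1 = 16.
Substituting, 2·(a − 4) = 16, so a − 4 = 8 and a* = 12.
Then o − 1 = 0.25·8 = 2, so o* = 3.

a* = 12, o* = 3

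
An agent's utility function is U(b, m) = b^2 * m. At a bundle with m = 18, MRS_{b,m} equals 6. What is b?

MU_b = 2·b·m and MU_m = b^2.
MRS = MU_b/MU_m = (2/1)·m/b.
Substitute m = 18: MRS = 36/b. Setting 36/b = 6 gives b = 36/6 = 6.

b = 6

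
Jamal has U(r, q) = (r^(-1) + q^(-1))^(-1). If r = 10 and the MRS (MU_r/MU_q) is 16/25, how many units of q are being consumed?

For CES with ρ = -1, MRS = (q/r)^2.
Setting (q/10)^2 = 16/25 gives q/10 = 0.8 and q = 8.

q = 8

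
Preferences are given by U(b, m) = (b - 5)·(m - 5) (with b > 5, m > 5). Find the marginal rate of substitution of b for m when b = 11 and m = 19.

MRS = 7/3

MU_b = (m−5), MU_m = (b−5).
MRS = (m−5)/(b−5).
At (11, 19): MRS = 7/3.
The indifference curve has slope −7/3 at this bundle.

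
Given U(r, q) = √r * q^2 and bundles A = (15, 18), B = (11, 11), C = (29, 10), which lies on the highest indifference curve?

Evaluate utility at each bundle:
U(A) = 1254.847.
U(B) = 401.312.
U(C) = 538.516.
Highest utility is A, so A ≻ C ≻ B.

Bundle A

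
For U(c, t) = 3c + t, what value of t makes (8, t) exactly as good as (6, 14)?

U(6, 14) = 32.
Set U(8, t) = 32 and solve.
3·8 + t = 32 ⇒ t = 8 ⇒ t = 8.
Check: U(8, 8) = 32.

t = 8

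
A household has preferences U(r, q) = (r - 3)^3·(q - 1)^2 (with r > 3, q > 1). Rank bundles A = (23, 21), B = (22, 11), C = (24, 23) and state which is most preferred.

Bundle C

Evaluate utility at each bundle:
U(A) = 3200000.
U(B) = 685900.
U(C) = 4482324.
Highest utility is C, so C ≻ A ≻ B.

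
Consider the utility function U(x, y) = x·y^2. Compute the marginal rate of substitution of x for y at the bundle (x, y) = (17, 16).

MU_x = y^2 and MU_y = 2·x·y.
MRS = MU_x/MU_y = (1/2)·y/x.
At (17, 16): MRS = 8/17.
That is, one extra unit of x is worth 8/17 units of y at the margin.

MRS = 8/17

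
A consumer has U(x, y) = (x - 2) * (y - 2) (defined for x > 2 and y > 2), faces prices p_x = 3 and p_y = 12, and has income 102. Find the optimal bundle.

x* = 14, y* = 5

MU_x = (y−2), MU_y = (x−2).
MRS = (y−2)/(x−2).
Tangency: set MRS = p_x/p_y = 3/12 = 0.25.
So (y − 2)/(x − 2) = 0.25, i.e. (y − 2) = 0.25·(x − 2).
Rewrite the budget in excess-of-subsistence terms: 3·(x − 2) + 12·(y − 2) = 102 − 3·2 − 12·2 = 72.
Substituting, 6·(x − 2) = 72, so x − 2 = 12 and x* = 14.
Then y − 2 = 0.25·12 = 3, so y* = 5.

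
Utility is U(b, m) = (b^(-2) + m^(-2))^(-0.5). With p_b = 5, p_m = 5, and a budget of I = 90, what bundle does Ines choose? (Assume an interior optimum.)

For CES with ρ = -2, MRS = (m/b)^3.
Tangency: set MRS = p_b/p_m = 5/5 = 1.
So (m/b)^3 = 1; taking the cube root, m/b = 1, i.e. m = b.
Substitute into the budget 5·b + 5·m = 90: 10·b = 90, so b* = 9 and m* = 9.

b* = 9, m* = 9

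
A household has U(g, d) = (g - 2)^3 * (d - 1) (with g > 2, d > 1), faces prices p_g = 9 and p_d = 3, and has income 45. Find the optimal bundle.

MU_g = 3·(g−2)^2·(d−1), MU_d = (g−2)^3.
MRS = (3/1)·(d−1)/(g−2).
Tangency: set MRS = p_g/p_d = 9/3 = 3.
So (3/1)·(d − 1)/(g − 2) = 3, i.e. (d − 1) = (g − 2).
Rewrite the budget in excess-of-subsistence terms: 9·(g − 2) + 3·(d − 1) = 45 − 9·2 − 3·1 = 24.
Substituting, 12·(g − 2) = 24, so g − 2 = 2 and g* = 4.
Then d − 1 = 2, so d* = 3.

g* = 4, d* = 3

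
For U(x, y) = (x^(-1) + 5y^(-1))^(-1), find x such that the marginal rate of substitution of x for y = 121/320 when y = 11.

For CES with ρ = -1, MRS = (1/5)·(y/x)^2.
Setting (1/5)·(11/x)^2 = 121/320 gives (11/x)^2 = 121/64, so 11/x = 1.375 and x = 8.

x = 8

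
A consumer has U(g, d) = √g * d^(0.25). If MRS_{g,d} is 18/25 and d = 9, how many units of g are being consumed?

MU_g = 0.5·g^(-0.5)·d^(0.25) and MU_d = 0.25·√g·d^(-0.75).
MRS = MU_g/MU_d = (2)·d/g.
Substitute d = 9: MRS = 18/g. Setting 18/g = 18/25 gives g = 18/(18/25) = 25.

g = 25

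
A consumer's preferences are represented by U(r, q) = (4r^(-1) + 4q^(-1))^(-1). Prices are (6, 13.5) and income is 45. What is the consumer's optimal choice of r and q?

For CES with ρ = -1, MRS = (q/r)^2.
Tangency: set MRS = p_r/p_q = 6/13.5 = 4/9.
So (q/r)^2 = 4/9; taking the square root, q/r = 2/3, i.e. q = (2/3)·r.
Substitute into the budget 6·r + 13.5·q = 45: 15·r = 45, so r* = 3 and q* = (2/3)·3 = 2.

r* = 3, q* = 2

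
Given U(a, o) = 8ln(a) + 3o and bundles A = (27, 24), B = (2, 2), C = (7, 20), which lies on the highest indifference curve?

Bundle A

Evaluate utility at each bundle:
U(A) = 98.367.
U(B) = 11.545.
U(C) = 75.567.
Highest utility is A, so A ≻ C ≻ B.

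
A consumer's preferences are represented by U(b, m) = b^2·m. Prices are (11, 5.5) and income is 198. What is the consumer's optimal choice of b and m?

b* = 12, m* = 12

MU_b = 2·b·m and MU_m = b^2.
MRS = MU_b/MU_m = (2/1)·m/b.
Tangency: set MRS = p_b/p_m = 11/5.5 = 2.
So (2/1)·m/b = 2, i.e. m = b.
Substitute into the budget 11·b + 5.5·m = 198: 16.5·b = 198, so b* = 12.
Then m* = 12.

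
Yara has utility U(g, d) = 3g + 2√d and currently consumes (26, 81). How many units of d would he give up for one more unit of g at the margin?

MRS = 27

MU_g = 3, MU_d = 2/(2√d).
MRS = 3 ÷ (2/(2√d)).
At (26, 81): MRS = 27.
So at (26, 81) the consumer would give up 27 units of d for one more unit of g.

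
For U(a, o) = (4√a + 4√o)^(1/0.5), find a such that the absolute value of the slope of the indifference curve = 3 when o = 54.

a = 6

For CES with ρ = 0.5, MRS = √(o/a).
Setting √(54/a) = 3 gives 54/a = 9 and a = 6.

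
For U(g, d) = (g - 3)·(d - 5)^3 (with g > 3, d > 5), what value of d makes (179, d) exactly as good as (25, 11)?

U(25, 11) = 4752.
Set U(179, d) = 4752 and solve.
With g = 179: (179 − 3) = 176, so (d − 5)^3 = 4752/176 = 27.
Taking the cube root (with d > 5): d − 5 = 3, so d = 8.
Check: U(179, 8) = 4752.

d = 8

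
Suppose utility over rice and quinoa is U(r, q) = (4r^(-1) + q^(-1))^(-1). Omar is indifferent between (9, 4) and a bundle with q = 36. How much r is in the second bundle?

r = 6

U depends on (r, q) only through S = 4r^(-1) + q^(-1), so equal utility means equal S. At (9, 4): S = 25/36.
With q = 36: 36^(-1) = 1/36, so 4r^(-1) = 25/36 − 1/36 = 2/3, i.e. r^(-1) = 1/6.
Hence r = 1/(1/6) = 6.
Check: U(6, 36) = 1.44.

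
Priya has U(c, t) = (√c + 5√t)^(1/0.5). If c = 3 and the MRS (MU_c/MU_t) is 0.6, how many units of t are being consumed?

For CES with ρ = 0.5, MRS = (1/5)·√(t/c).
Setting (1/5)·√(t/3) = 0.6 gives √(t/3) = 3, so t/3 = 9 and t = 27.

t = 27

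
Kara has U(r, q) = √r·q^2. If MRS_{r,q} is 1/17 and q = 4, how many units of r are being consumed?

MU_r = 0.5·r^(-0.5)·q^2 and MU_q = 2·√r·q.
MRS = MU_r/MU_q = (0.25)·q/r.
Substitute q = 4: MRS = 1/r. Setting 1/r = 1/17 gives r = 1/(1/17) = 17.

r = 17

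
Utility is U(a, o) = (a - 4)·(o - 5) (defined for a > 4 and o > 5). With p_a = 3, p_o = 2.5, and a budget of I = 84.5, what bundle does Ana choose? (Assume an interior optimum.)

MU_a = (o−5), MU_o = (a−4).
MRS = (o−5)/(a−4).
Tangency: set MRS = p_a/p_o = 3/2.5 = 1.2.
So (o − 5)/(a − 4) = 1.2, i.e. (o − 5) = 1.2·(a − 4).
Rewrite the budget in excess-of-subsistence terms: 3·(a − 4) + 2.5·(o − 5) = 84.5 − 3·4 − 2.5·5 = 60.
Substituting, 6·(a − 4) = 60, so a − 4 = 10 and a* = 14.
Then o − 5 = 1.2·10 = 12, so o* = 17.

a* = 14, o* = 17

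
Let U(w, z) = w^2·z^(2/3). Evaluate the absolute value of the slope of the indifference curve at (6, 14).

MU_w = 2·w·z^(2/3) and MU_z = 2/3·w^2·z^(-1/3).
MRS = MU_w/MU_z = (3)·z/w.
At (6, 14): MRS = 7.
So at (6, 14) the consumer would give up 7 units of z for one more unit of w.

MRS = 7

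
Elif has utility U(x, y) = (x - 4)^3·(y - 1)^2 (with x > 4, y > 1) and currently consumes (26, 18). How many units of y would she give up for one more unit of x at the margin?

MU_x = 3·(x−4)^2·(y−1)^2, MU_y = 2·(x−4)^3·(y−1).
MRS = (3/2)·(y−1)/(x−4).
At (26, 18): MRS = 51/44.
That is, one extra unit of x is worth 51/44 units of y at the margin.

MRS = 51/44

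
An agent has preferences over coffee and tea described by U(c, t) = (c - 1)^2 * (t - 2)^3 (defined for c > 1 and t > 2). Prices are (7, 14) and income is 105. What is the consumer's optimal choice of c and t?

MU_c = 2·(c−1)·(t−2)^3, MU_t = 3·(c−1)^2·(t−2)^2.
MRS = (2/3)·(t−2)/(c−1).
Tangency: set MRS = p_c/p_t = 7/14 = 0.5.
So (2/3)·(t − 2)/(c − 1) = 0.5, i.e. (t − 2) = 0.75·(c − 1).
Rewrite the budget in excess-of-subsistence terms: 7·(c − 1) + 14·(t − 2) = 105 − 7·1 − 14·2 = 70.
Substituting, 17.5·(c − 1) = 70, so c − 1 = 4 and c* = 5.
Then t − 2 = 0.75·4 = 3, so t* = 5.

c* = 5, t* = 5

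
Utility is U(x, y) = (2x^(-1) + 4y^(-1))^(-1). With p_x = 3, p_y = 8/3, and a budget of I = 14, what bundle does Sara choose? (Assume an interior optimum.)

x* = 2, y* = 3

For CES with ρ = -1, MRS = (2/4)·(y/x)^2.
Tangency: set MRS = p_x/p_y = 3/(8/3) = 1.125.
So (y/x)^2 = 2.25; taking the square root, y/x = 1.5, i.e. y = 1.5·x.
Substitute into the budget 3·x + (8/3)·y = 14: 7·x = 14, so x* = 2 and y* = 1.5·2 = 3.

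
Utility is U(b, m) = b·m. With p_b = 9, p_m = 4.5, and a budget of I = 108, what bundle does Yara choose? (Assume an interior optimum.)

b* = 6, m* = 12

MU_b = m and MU_m = b.
MRS = MU_b/MU_m = m/b.
Tangency: set MRS = p_b/p_m = 9/4.5 = 2.
So m/b = 2, i.e. m = 2·b.
Substitute into the budget 9·b + 4.5·m = 108: 18·b = 108, so b* = 6.
Then m* = 2·6 = 12.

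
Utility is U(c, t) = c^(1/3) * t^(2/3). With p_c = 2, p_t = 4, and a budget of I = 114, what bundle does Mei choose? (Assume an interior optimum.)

c* = 19, t* = 19

MU_c = 1/3·c^(-2/3)·t^(2/3) and MU_t = 2/3·c^(1/3)·t^(-1/3).
MRS = MU_c/MU_t = (0.5)·t/c.
Tangency: set MRS = p_c/p_t = 2/4 = 0.5.
So (0.5)·t/c = 0.5, i.e. t = c.
Substitute into the budget 2·c + 4·t = 114: 6·c = 114, so c* = 19.
Then t* = 19.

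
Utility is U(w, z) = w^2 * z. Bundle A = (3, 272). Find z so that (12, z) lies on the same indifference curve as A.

U(3, 272) = 2448.
Set U(12, z) = 2448 and solve.
With w = 12: 12^2 = 144, so z = 2448/144 = 17.
Check: U(12, 17) = 2448.

z = 17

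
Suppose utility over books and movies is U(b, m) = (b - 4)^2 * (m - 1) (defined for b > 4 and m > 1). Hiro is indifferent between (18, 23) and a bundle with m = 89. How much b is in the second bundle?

b = 11

U(18, 23) = 4312.
Set U(b, 89) = 4312 and solve.
With m = 89: (89 − 1) = 88, so (b − 4)^2 = 4312/88 = 49.
Taking the square root (with b > 4): b − 4 = 7, so b = 11.
Check: U(11, 89) = 4312.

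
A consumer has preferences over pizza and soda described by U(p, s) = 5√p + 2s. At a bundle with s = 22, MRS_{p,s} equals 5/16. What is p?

p = 16

MU_p = 5/(2√p), MU_s = 2.
MRS = 5/(2√p) ÷ 2.
MRS depends only on p: 1.25/√p = 5/16 ⇒ √p = 1.25/(5/16) = 4 ⇒ p = 16.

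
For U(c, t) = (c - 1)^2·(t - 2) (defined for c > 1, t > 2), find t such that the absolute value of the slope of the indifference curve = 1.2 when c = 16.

t = 11

MU_c = 2·(c−1)·(t−2), MU_t = (c−1)^2.
MRS = (2/1)·(t−2)/(c−1).
Substitute c = 16: MRS = (t − 2)/7.5. Setting this equal to 1.2 gives t − 2 = 1.2·7.5 = 9, so t = 11.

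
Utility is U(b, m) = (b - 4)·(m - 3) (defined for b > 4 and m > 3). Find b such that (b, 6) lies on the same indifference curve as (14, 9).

U(14, 9) = 60.
Set U(b, 6) = 60 and solve.
With m = 6: (6 − 3) = 3, so (b − 4) = 60/3 = 20.
So b = 4 + 20 = 24.
Check: U(24, 6) = 60.

b = 24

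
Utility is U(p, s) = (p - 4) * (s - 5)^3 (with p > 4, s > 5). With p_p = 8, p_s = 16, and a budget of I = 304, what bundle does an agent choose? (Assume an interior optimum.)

MU_p = (s−5)^3, MU_s = 3·(p−4)·(s−5)^2.
MRS = (1/3)·(s−5)/(p−4).
Tangency: set MRS = p_p/p_s = 8/16 = 0.5.
So (1/3)·(s − 5)/(p − 4) = 0.5, i.e. (s − 5) = 1.5·(p − 4).
Rewrite the budget in excess-of-subsistence terms: 8·(p − 4) + 16·(s − 5) = 304 − 8·4 − 16·5 = 192.
Substituting, 32·(p − 4) = 192, so p − 4 = 6 and p* = 10.
Then s − 5 = 1.5·6 = 9, so s* = 14.

p* = 10, s* = 14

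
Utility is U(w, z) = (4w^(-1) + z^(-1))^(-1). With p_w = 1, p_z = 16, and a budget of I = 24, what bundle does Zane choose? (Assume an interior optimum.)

For CES with ρ = -1, MRS = (4/1)·(z/w)^2.
Tangency: set MRS = p_w/p_z = 1/16.
So (z/w)^2 = 1/64; taking the square root, z/w = 0.125, i.e. z = 0.125·w.
Substitute into the budget 1·w + 16·z = 24: 3·w = 24, so w* = 8 and z* = 0.125·8 = 1.

w* = 8, z* = 1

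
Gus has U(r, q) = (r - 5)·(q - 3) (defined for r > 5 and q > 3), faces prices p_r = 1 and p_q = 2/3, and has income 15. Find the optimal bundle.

MU_r = (q−3), MU_q = (r−5).
MRS = (q−3)/(r−5).
Tangency: set MRS = p_r/p_q = 1/(2/3) = 1.5.
So (q − 3)/(r − 5) = 1.5, i.e. (q − 3) = 1.5·(r − 5).
Rewrite the budget in excess-of-subsistence terms: 1·(r − 5) + (2/3)·(q − 3) = 15 − 1·5 − (2/3)·3 = 8.
Substituting, 2·(r − 5) = 8, so r − 5 = 4 and r* = 9.
Then q − 3 = 1.5·4 = 6, so q* = 9.

r* = 9, q* = 9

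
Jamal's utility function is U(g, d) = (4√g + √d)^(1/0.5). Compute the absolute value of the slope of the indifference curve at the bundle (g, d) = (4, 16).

For CES with ρ = 0.5, MRS = (4/1)·√(d/g).
At (4, 16): MRS = 8.
The indifference curve has slope −8 at this bundle.

MRS = 8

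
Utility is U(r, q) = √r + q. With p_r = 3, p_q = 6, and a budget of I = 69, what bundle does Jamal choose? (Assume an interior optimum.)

r* = 1, q* = 11

MU_r = 1/(2√r), MU_q = 1.
MRS = 1/(2√r) ÷ 1.
Tangency: set MRS = p_r/p_q = 3/6 = 0.5.
MRS depends only on r: 0.5/√r = 0.5 ⇒ √r = 0.5/0.5 = 1 ⇒ r* = 1.
From the budget, 6·q = 69 − 3·1 = 66, so q* = 11.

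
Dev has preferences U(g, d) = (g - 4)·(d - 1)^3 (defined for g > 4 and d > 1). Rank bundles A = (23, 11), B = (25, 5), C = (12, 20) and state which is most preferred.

Bundle C

Evaluate utility at each bundle:
U(A) = 19000.
U(B) = 1344.
U(C) = 54872.
Highest utility is C, so C ≻ A ≻ B.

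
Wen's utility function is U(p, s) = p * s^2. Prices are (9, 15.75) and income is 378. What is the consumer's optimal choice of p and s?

p* = 14, s* = 16

MU_p = s^2 and MU_s = 2·p·s.
MRS = MU_p/MU_s = (1/2)·s/p.
Tangency: set MRS = p_p/p_s = 9/15.75 = 4/7.
So (1/2)·s/p = 4/7, i.e. s = (8/7)·p.
Substitute into the budget 9·p + 15.75·s = 378: 27·p = 378, so p* = 14.
Then s* = (8/7)·14 = 16.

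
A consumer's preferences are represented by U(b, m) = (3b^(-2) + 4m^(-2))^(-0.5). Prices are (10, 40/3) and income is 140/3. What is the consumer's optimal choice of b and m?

For CES with ρ = -2, MRS = (3/4)·(m/b)^3.
Tangency: set MRS = p_b/p_m = 10/(40/3) = 0.75.
So (m/b)^3 = 1; taking the cube root, m/b = 1, i.e. m = b.
Substitute into the budget 10·b + (40/3)·m = 140/3: (70/3)·b = 140/3, so b* = 2 and m* = 2.

b* = 2, m* = 2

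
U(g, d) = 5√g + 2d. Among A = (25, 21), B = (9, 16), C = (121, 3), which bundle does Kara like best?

Evaluate utility at each bundle:
U(A) = 67.000.
U(B) = 47.000.
U(C) = 61.000.
Highest utility is A, so A ≻ C ≻ B.

Bundle A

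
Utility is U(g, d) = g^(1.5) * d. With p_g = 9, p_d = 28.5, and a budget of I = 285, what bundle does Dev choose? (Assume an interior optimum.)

g* = 19, d* = 4

MU_g = 1.5·√g·d and MU_d = g^(1.5).
MRS = MU_g/MU_d = (1.5)·d/g.
Tangency: set MRS = p_g/p_d = 9/28.5 = 6/19.
So (1.5)·d/g = 6/19, i.e. d = (4/19)·g.
Substitute into the budget 9·g + 28.5·d = 285: 15·g = 285, so g* = 19.
Then d* = (4/19)·19 = 4.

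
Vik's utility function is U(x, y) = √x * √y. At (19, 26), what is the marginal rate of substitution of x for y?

MRS = 26/19

MU_x = 0.5·x^(-0.5)·√y and MU_y = 0.5·√x·y^(-0.5).
MRS = MU_x/MU_y = y/x.
At (19, 26): MRS = 26/19.
So at (19, 26) the consumer would give up 26/19 units of y for one more unit of x.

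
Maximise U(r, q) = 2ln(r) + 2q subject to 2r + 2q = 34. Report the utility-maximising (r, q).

r* = 1, q* = 16

MU_r = 2/r, MU_q = 2.
MRS = 2/r ÷ 2.
Tangency: set MRS = p_r/p_q = 2/2 = 1.
MRS depends only on r: 1/r = 1 ⇒ r* = 1/1 = 1.
From the budget, 2·q = 34 − 2·1 = 32, so q* = 16.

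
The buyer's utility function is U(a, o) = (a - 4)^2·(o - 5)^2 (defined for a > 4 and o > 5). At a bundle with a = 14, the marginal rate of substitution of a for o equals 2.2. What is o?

o = 27

MU_a = 2·(a−4)·(o−5)^2, MU_o = 2·(a−4)^2·(o−5).
MRS = (o−5)/(a−4).
Substitute a = 14: MRS = (o − 5)/10. Setting this equal to 2.2 gives o − 5 = 2.2·10 = 22, so o = 27.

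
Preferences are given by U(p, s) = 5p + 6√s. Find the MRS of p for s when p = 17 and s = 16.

MRS = 20/3

MU_p = 5, MU_s = 6/(2√s).
MRS = 5 ÷ (6/(2√s)).
At (17, 16): MRS = 20/3.
So at (17, 16) the consumer would give up 20/3 units of s for one more unit of p.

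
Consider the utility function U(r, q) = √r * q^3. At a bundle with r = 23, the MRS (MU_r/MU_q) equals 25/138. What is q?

q = 25

MU_r = 0.5·r^(-0.5)·q^3 and MU_q = 3·√r·q^2.
MRS = MU_r/MU_q = (1/6)·q/r.
Substitute r = 23: MRS = q/138. Setting q/138 = 25/138 gives q = (25/138)·138 = 25.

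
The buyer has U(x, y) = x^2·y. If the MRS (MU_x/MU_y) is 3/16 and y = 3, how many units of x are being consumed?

MU_x = 2·x·y and MU_y = x^2.
MRS = MU_x/MU_y = (2/1)·y/x.
Substitute y = 3: MRS = 6/x. Setting 6/x = 3/16 gives x = 6/(3/16) = 32.

x = 32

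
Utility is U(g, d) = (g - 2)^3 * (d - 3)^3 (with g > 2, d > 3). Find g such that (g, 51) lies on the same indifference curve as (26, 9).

U(26, 9) = 2985984.
Set U(g, 51) = 2985984 and solve.
With d = 51: (51 − 3)^3 = 110592, so (g − 2)^3 = 2985984/110592 = 27.
Taking the cube root (with g > 2): g − 2 = 3, so g = 5.
Check: U(5, 51) = 2985984.

g = 5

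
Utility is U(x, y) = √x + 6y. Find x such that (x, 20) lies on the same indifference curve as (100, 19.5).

x = 49

U(100, 19.5) = 127.
Set U(x, 20) = 127 and solve.
With y = 20: √x = 127 − 6·20 = 7, so √x = 7 and x = 49.
Check: U(49, 20) = 127.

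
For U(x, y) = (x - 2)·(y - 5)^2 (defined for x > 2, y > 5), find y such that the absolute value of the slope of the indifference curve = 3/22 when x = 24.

MU_x = (y−5)^2, MU_y = 2·(x−2)·(y−5).
MRS = (1/2)·(y−5)/(x−2).
Substitute x = 24: MRS = (y − 5)/44. Setting this equal to 3/22 gives y − 5 = (3/22)·44 = 6, so y = 11.

y = 11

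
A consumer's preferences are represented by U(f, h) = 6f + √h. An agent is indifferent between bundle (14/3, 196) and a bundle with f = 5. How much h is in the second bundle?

h = 144

U(14/3, 196) = 42.
Set U(5, h) = 42 and solve.
With f = 5: √h = 42 − 6·5 = 12, so √h = 12 and h = 144.
Check: U(5, 144) = 42.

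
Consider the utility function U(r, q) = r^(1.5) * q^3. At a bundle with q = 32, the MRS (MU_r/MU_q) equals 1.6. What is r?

r = 10

MU_r = 1.5·√r·q^3 and MU_q = 3·r^(1.5)·q^2.
MRS = MU_r/MU_q = (0.5)·q/r.
Substitute q = 32: MRS = 16/r. Setting 16/r = 1.6 gives r = 16/1.6 = 10.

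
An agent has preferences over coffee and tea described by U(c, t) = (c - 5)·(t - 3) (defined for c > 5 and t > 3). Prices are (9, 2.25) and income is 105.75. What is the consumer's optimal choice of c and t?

MU_c = (t−3), MU_t = (c−5).
MRS = (t−3)/(c−5).
Tangency: set MRS = p_c/p_t = 9/2.25 = 4.
So (t − 3)/(c − 5) = 4, i.e. (t − 3) = 4·(c − 5).
Rewrite the budget in excess-of-subsistence terms: 9·(c − 5) + 2.25·(t − 3) = 105.75 − 9·5 − 2.25·3 = 54.
Substituting, 18·(c − 5) = 54, so c − 5 = 3 and c* = 8.
Then t − 3 = 4·3 = 12, so t* = 15.

c* = 8, t* = 15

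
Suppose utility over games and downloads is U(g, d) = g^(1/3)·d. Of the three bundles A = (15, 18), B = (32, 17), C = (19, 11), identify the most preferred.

Evaluate utility at each bundle:
U(A) = 44.392.
U(B) = 53.972.
U(C) = 29.352.
Highest utility is B, so B ≻ A ≻ C.

Bundle B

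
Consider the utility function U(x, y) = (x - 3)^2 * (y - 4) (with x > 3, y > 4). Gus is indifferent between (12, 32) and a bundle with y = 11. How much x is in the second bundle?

x = 21

U(12, 32) = 2268.
Set U(x, 11) = 2268 and solve.
With y = 11: (11 − 4) = 7, so (x − 3)^2 = 2268/7 = 324.
Taking the square root (with x > 3): x − 3 = 18, so x = 21.
Check: U(21, 11) = 2268.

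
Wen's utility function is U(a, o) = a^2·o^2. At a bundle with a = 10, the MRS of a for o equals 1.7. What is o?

o = 17

MU_a = 2·a·o^2 and MU_o = 2·a^2·o.
MRS = MU_a/MU_o = o/a.
Substitute a = 10: MRS = o/10. Setting o/10 = 1.7 gives o = 1.7·10 = 17.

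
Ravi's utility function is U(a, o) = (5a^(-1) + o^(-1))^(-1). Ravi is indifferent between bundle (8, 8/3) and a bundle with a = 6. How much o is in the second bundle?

U depends on (a, o) only through S = 5a^(-1) + o^(-1), so equal utility means equal S. At (8, 8/3): S = 1.
With a = 6: 5·6^(-1) = 5/6, so o^(-1) = 1 − 5/6 = 1/6.
Hence o = 1/(1/6) = 6.
Check: U(6, 6) = 1.

o = 6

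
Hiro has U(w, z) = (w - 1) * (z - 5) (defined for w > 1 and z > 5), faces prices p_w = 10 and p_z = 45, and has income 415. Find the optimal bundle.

w* = 10, z* = 7

MU_w = (z−5), MU_z = (w−1).
MRS = (z−5)/(w−1).
Tangency: set MRS = p_w/p_z = 10/45 = 2/9.
So (z − 5)/(w − 1) = 2/9, i.e. (z − 5) = (2/9)·(w − 1).
Rewrite the budget in excess-of-subsistence terms: 10·(w − 1) + 45·(z − 5) = 415 − 10·1 − 45·5 = 180.
Substituting, 20·(w − 1) = 180, so w − 1 = 9 and w* = 10.
Then z − 5 = (2/9)·9 = 2, so z* = 7.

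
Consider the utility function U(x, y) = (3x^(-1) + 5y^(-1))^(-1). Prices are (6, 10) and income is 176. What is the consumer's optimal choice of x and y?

x* = 11, y* = 11

For CES with ρ = -1, MRS = (3/5)·(y/x)^2.
Tangency: set MRS = p_x/p_y = 6/10 = 0.6.
So (y/x)^2 = 1; taking the square root, y/x = 1, i.e. y = x.
Substitute into the budget 6·x + 10·y = 176: 16·x = 176, so x* = 11 and y* = 11.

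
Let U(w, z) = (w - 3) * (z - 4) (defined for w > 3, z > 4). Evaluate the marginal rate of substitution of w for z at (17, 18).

MRS = 1

MU_w = (z−4), MU_z = (w−3).
MRS = (z−4)/(w−3).
At (17, 18): MRS = 1.
That is, one extra unit of w is worth 1 units of z at the margin.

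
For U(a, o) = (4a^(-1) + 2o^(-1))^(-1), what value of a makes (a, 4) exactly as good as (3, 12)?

U depends on (a, o) only through S = 4a^(-1) + 2o^(-1), so equal utility means equal S. At (3, 12): S = 1.5.
With o = 4: 2·4^(-1) = 0.5, so 4a^(-1) = 1.5 − 0.5 = 1, i.e. a^(-1) = 0.25.
Hence a = 1/0.25 = 4.
Check: U(4, 4) = 0.6667.

a = 4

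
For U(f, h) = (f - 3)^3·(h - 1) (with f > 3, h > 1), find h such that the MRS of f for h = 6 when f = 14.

MU_f = 3·(f−3)^2·(h−1), MU_h = (f−3)^3.
MRS = (3/1)·(h−1)/(f−3).
Substitute f = 14: MRS = (h − 1)/(11/3). Setting this equal to 6 gives h − 1 = 6·(11/3) = 22, so h = 23.

h = 23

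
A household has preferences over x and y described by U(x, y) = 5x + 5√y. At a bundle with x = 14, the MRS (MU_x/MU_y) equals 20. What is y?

MU_x = 5, MU_y = 5/(2√y).
MRS = 5 ÷ (5/(2√y)).
MRS depends only on y: 2·√y = 20 ⇒ √y = 20/2 = 10 ⇒ y = 100.

y = 100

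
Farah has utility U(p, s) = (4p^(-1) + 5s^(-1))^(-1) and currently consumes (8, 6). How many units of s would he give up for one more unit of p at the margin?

MRS = 0.45

For CES with ρ = -1, MRS = (4/5)·(s/p)^2.
At (8, 6): MRS = 0.45.
So at (8, 6) the consumer would give up 0.45 units of s for one more unit of p.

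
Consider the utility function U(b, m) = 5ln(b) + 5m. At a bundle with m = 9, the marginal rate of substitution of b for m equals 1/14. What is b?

MU_b = 5/b, MU_m = 5.
MRS = 5/b ÷ 5.
MRS depends only on b: 1/b = 1/14 ⇒ b = 1/(1/14) = 14.

b = 14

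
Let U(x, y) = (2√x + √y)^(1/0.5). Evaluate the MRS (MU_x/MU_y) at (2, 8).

MRS = 4

For CES with ρ = 0.5, MRS = (2/1)·√(y/x).
At (2, 8): MRS = 4.
That is, one extra unit of x is worth 4 units of y at the margin.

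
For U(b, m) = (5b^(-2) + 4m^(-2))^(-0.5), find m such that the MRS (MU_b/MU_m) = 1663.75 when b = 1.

For CES with ρ = -2, MRS = (5/4)·(m/b)^3.
Setting (5/4)·(m/1)^3 = 1663.75 gives (m/1)^3 = 1331, so m/1 = 11 and m = 11.

m = 11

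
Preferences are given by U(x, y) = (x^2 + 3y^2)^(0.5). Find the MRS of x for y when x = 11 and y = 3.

For CES with ρ = 2, MRS = (1/3)·(y/x)^(-1).
At (11, 3): MRS = 11/9.
The indifference curve has slope −11/9 at this bundle.

MRS = 11/9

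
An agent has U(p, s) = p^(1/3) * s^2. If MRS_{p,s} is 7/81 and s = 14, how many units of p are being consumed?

MU_p = 1/3·p^(-2/3)·s^2 and MU_s = 2·p^(1/3)·s.
MRS = MU_p/MU_s = (1/6)·s/p.
Substitute s = 14: MRS = (7/3)/p. Setting (7/3)/p = 7/81 gives p = (7/3)/(7/81) = 27.

p = 27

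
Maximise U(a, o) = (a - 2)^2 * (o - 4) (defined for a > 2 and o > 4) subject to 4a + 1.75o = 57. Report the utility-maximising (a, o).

a* = 9, o* = 12

MU_a = 2·(a−2)·(o−4), MU_o = (a−2)^2.
MRS = (2/1)·(o−4)/(a−2).
Tangency: set MRS = p_a/p_o = 4/1.75 = 16/7.
So (2/1)·(o − 4)/(a − 2) = 16/7, i.e. (o − 4) = (8/7)·(a − 2).
Rewrite the budget in excess-of-subsistence terms: 4·(a − 2) + 1.75·(o − 4) = 57 − 4·2 − 1.75·4 = 42.
Substituting, 6·(a − 2) = 42, so a − 2 = 7 and a* = 9.
Then o − 4 = (8/7)·7 = 8, so o* = 12.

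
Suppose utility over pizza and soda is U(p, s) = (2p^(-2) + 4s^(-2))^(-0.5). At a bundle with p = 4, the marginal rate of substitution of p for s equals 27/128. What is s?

For CES with ρ = -2, MRS = (2/4)·(s/p)^3.
Setting (2/4)·(s/4)^3 = 27/128 gives (s/4)^3 = 27/64, so s/4 = 0.75 and s = 3.

s = 3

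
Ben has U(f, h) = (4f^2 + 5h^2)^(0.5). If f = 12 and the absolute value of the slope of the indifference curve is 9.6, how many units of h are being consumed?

For CES with ρ = 2, MRS = (4/5)·(h/f)^(-1).
Setting (4/5)·(h/12)^(-1) = 9.6 gives (h/12)^(-1) = 12, so h/12 = 1/12 and h = 1.

h = 1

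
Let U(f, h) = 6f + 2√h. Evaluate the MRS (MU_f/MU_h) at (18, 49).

MRS = 42

MU_f = 6, MU_h = 2/(2√h).
MRS = 6 ÷ (2/(2√h)).
At (18, 49): MRS = 42.
That is, one extra unit of f is worth 42 units of h at the margin.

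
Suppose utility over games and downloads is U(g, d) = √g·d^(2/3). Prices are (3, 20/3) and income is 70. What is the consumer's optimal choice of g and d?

MU_g = 0.5·g^(-0.5)·d^(2/3) and MU_d = 2/3·√g·d^(-1/3).
MRS = MU_g/MU_d = (0.75)·d/g.
Tangency: set MRS = p_g/p_d = 3/(20/3) = 0.45.
So (0.75)·d/g = 0.45, i.e. d = 0.6·g.
Substitute into the budget 3·g + (20/3)·d = 70: 7·g = 70, so g* = 10.
Then d* = 0.6·10 = 6.

g* = 10, d* = 6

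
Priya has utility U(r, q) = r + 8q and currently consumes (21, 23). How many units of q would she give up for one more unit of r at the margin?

MU_r = 1, MU_q = 8, so MRS = 1/8 = 0.125 at every bundle.
At (21, 23): MRS = 0.125.
That is, one extra unit of r is worth 0.125 units of q at the margin.

MRS = 0.125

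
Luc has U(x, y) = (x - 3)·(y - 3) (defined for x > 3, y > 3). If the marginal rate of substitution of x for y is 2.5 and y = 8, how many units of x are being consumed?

MU_x = (y−3), MU_y = (x−3).
MRS = (y−3)/(x−3).
Substitute y = 8: MRS = 5/(x − 3). Setting this equal to 2.5 gives x − 3 = 5/2.5 = 2, so x = 5.

x = 5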